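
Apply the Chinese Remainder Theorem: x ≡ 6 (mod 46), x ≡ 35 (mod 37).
1478

Using Chinese Remainder Theorem:
M = 46 × 37 = 1702
M1 = 37, M2 = 46
y1 = 37^(-1) mod 46 = 5
y2 = 46^(-1) mod 37 = 33
x = (6×37×5 + 35×46×33) mod 1702 = 1478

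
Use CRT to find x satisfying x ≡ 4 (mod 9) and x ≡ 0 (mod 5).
40

Using Chinese Remainder Theorem:
M = 9 × 5 = 45
M1 = 5, M2 = 9
y1 = 5^(-1) mod 9 = 2
y2 = 9^(-1) mod 5 = 4
x = (4×5×2 + 0×9×4) mod 45 = 40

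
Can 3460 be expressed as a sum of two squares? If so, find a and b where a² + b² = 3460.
18² + 56² (a=18, b=56)

Factorization: 3460 = 2^2 × 5 × 173
By Fermat: n is sum of two squares iff every prime p ≡ 3 (mod 4) appears to even power.
All primes ≡ 3 (mod 4) appear to even power.
Search a = 0, 1, 2, … for 3460 - a² a perfect square: first hit at a = 18: 3460 - 324 = 3136 = 56².
3460 = 18² + 56² = 324 + 3136 ✓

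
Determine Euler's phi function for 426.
140

426 = 2 × 3 × 71
φ(n) = n × ∏(1 - 1/p) for each prime p dividing n
φ(426) = 426 × (1 - 1/2) × (1 - 1/3) × (1 - 1/71) = 140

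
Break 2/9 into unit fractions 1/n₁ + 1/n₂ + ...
1/5 + 1/45

Greedy algorithm:
2/9: ceiling(9/2) = 5, use 1/5
1/45: ceiling(45/1) = 45, use 1/45
Result: 2/9 = 1/5 + 1/45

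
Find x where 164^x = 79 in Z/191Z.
4

Baby-step giant-step with step n = ⌈√191⌉ = 14.
Baby steps 164^j mod 191 (j:value) for j=0..13: 0:1, 1:164, 2:156, 3:181, 4:79, 5:159, 6:100, 7:165, 8:129, 9:146, 10:69, 11:47, 12:68, 13:74.
h = 79 is already in the table at j=4, so x = 4.
Check: 164^4 ≡ 79 (mod 191).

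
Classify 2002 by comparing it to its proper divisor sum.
abundant

Proper divisors of 2002: sum = 1 + 2 + 7 + 11 + 13 + 14 + 22 + 26 + 77 + 91 + 143 + 154 + 182 + 286 + 1001 = 2030
Since 2030 > 2002, 2002 is abundant.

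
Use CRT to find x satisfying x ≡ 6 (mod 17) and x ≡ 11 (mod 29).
40

Using Chinese Remainder Theorem:
M = 17 × 29 = 493
M1 = 29, M2 = 17
y1 = 29^(-1) mod 17 = 10
y2 = 17^(-1) mod 29 = 12
x = (6×29×10 + 11×17×12) mod 493 = 40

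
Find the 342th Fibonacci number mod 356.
212

Matrix identity: Q^n = [[F_(n+1), F_n], [F_n, F_(n-1)]] with Q = [[1,1],[1,0]].
n = 342 = 101010110₂. Square-and-multiply, entries mod 356:
Q^1 = [[1,1],[1,0]]
Q^2 = (Q^1)² = [[2,1],[1,1]]
Q^5 = (Q^2)²·Q = [[8,5],[5,3]]
Q^10 = (Q^5)² = [[89,55],[55,34]]
Q^21 = (Q^10)²·Q = [[267,266],[266,1]]
Q^42 = (Q^21)² = [[1,88],[88,269]]
Q^85 = (Q^42)²·Q = [[177,269],[269,264]]
Q^171 = (Q^85)²·Q = [[175,94],[94,81]]
Q^342 = (Q^171)² = [[301,212],[212,89]]
F_342 mod 356 = Q^342[0][1] = 212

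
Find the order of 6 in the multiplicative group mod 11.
10

11 is prime, so ord(6) divides φ(11) = 10.
Divisors of 10: 1, 2, 5, 10.
Repeated squaring: 6^1 ≡ 6, 6^2 ≡ 3, 6^4 ≡ 9, 6^8 ≡ 4 (mod 11).
Test 6^d mod 11 for each divisor d in increasing order:
6^1 ≡ 6
6^2 ≡ 3
6^5 = 6^4·6^1 ≡ 10
6^10 = 6^8·6^2 ≡ 1  ← first divisor giving 1
The order is 10.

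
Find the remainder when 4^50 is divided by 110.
56

Repeated squaring. Binary of 50 = 110010.
4^1 ≡ 4 (mod 110); 4^2 ≡ 16 (mod 110); 4^4 ≡ 36 (mod 110); 4^8 ≡ 86 (mod 110); 4^16 ≡ 26 (mod 110); 4^32 ≡ 16 (mod 110)
4^50 = 4^2 × 4^16 × 4^32 ≡ 56 (mod 110)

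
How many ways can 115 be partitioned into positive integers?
1064144451

p(n) counts ways to write n as a sum of positive integers (order ignored).
Euler's pentagonal recurrence: p(k) = p(k-1) + p(k-2) - p(k-5) - p(k-7) + p(k-12) + p(k-15) - ... (offsets j(3j∓1)/2, signs ++--, p(0)=1, p(<0)=0).
DP table for k = 0..114: p(0)=1, p(1)=1, p(2)=2, p(3)=3, p(4)=5, p(5)=7, p(6)=11, p(7)=15, p(8)=22, p(9)=30, p(10)=42, p(11)=56, p(12)=77, p(13)=101, p(14)=135, p(15)=176, p(16)=231, p(17)=297, p(18)=385, p(19)=490, p(20)=627, p(21)=792, p(22)=1002, p(23)=1255, p(24)=1575, p(25)=1958, p(26)=2436, p(27)=3010, p(28)=3718, p(29)=4565, p(30)=5604, p(31)=6842, p(32)=8349, p(33)=10143, p(34)=12310, p(35)=14883, p(36)=17977, p(37)=21637, p(38)=26015, p(39)=31185, p(40)=37338, p(41)=44583, p(42)=53174, p(43)=63261, p(44)=75175, p(45)=89134, p(46)=105558, p(47)=124754, p(48)=147273, p(49)=173525, p(50)=204226, p(51)=239943, p(52)=281589, p(53)=329931, p(54)=386155, p(55)=451276, p(56)=526823, p(57)=614154, p(58)=715220, p(59)=831820, p(60)=966467, p(61)=1121505, p(62)=1300156, p(63)=1505499, p(64)=1741630, p(65)=2012558, p(66)=2323520, p(67)=2679689, p(68)=3087735, p(69)=3554345, p(70)=4087968, p(71)=4697205, p(72)=5392783, p(73)=6185689, p(74)=7089500, p(75)=8118264, p(76)=9289091, p(77)=10619863, p(78)=12132164, p(79)=13848650, p(80)=15796476, p(81)=18004327, p(82)=20506255, p(83)=23338469, p(84)=26543660, p(85)=30167357, p(86)=34262962, p(87)=38887673, p(88)=44108109, p(89)=49995925, p(90)=56634173, p(91)=64112359, p(92)=72533807, p(93)=82010177, p(94)=92669720, p(95)=104651419, p(96)=118114304, p(97)=133230930, p(98)=150198136, p(99)=169229875, p(100)=190569292, p(101)=214481126, p(102)=241265379, p(103)=271248950, p(104)=304801365, p(105)=342325709, p(106)=384276336, p(107)=431149389, p(108)=483502844, p(109)=541946240, p(110)=607163746, p(111)=679903203, p(112)=761002156, p(113)=851376628, p(114)=952050665.
Final step: p(115) = p(114) + p(113) - p(110) - p(108) + p(103) + p(100) - p(93) - p(89) + p(80) + p(75) - p(64) - p(58) + p(45) + p(38) - p(23) - p(15)
= 952050665 + 851376628 - 607163746 - 483502844 + 271248950 + 190569292 - 82010177 - 49995925 + 15796476 + 8118264 - 1741630 - 715220 + 89134 + 26015 - 1255 - 176
= 1064144451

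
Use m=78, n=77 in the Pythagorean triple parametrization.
(155, 12012, 12013)

Euclid's formula: a = m² - n², b = 2mn, c = m² + n²
m = 78, n = 77
a = 78² - 77² = 6084 - 5929 = 155
b = 2 × 78 × 77 = 12012
c = 78² + 77² = 6084 + 5929 = 12013
Verification: 155² + 12012² = 24025 + 144288144 = 144312169 = 12013² ✓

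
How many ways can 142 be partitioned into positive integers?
18440293320

p(n) counts ways to write n as a sum of positive integers (order ignored).
Euler's pentagonal recurrence: p(k) = p(k-1) + p(k-2) - p(k-5) - p(k-7) + p(k-12) + p(k-15) - ... (offsets j(3j∓1)/2, signs ++--, p(0)=1, p(<0)=0).
DP table for k = 0..141: p(0)=1, p(1)=1, p(2)=2, p(3)=3, p(4)=5, p(5)=7, p(6)=11, p(7)=15, p(8)=22, p(9)=30, p(10)=42, p(11)=56, p(12)=77, p(13)=101, p(14)=135, p(15)=176, p(16)=231, p(17)=297, p(18)=385, p(19)=490, p(20)=627, p(21)=792, p(22)=1002, p(23)=1255, p(24)=1575, p(25)=1958, p(26)=2436, p(27)=3010, p(28)=3718, p(29)=4565, p(30)=5604, p(31)=6842, p(32)=8349, p(33)=10143, p(34)=12310, p(35)=14883, p(36)=17977, p(37)=21637, p(38)=26015, p(39)=31185, p(40)=37338, p(41)=44583, p(42)=53174, p(43)=63261, p(44)=75175, p(45)=89134, p(46)=105558, p(47)=124754, p(48)=147273, p(49)=173525, p(50)=204226, p(51)=239943, p(52)=281589, p(53)=329931, p(54)=386155, p(55)=451276, p(56)=526823, p(57)=614154, p(58)=715220, p(59)=831820, p(60)=966467, p(61)=1121505, p(62)=1300156, p(63)=1505499, p(64)=1741630, p(65)=2012558, p(66)=2323520, p(67)=2679689, p(68)=3087735, p(69)=3554345, p(70)=4087968, p(71)=4697205, p(72)=5392783, p(73)=6185689, p(74)=7089500, p(75)=8118264, p(76)=9289091, p(77)=10619863, p(78)=12132164, p(79)=13848650, p(80)=15796476, p(81)=18004327, p(82)=20506255, p(83)=23338469, p(84)=26543660, p(85)=30167357, p(86)=34262962, p(87)=38887673, p(88)=44108109, p(89)=49995925, p(90)=56634173, p(91)=64112359, p(92)=72533807, p(93)=82010177, p(94)=92669720, p(95)=104651419, p(96)=118114304, p(97)=133230930, p(98)=150198136, p(99)=169229875, p(100)=190569292, p(101)=214481126, p(102)=241265379, p(103)=271248950, p(104)=304801365, p(105)=342325709, p(106)=384276336, p(107)=431149389, p(108)=483502844, p(109)=541946240, p(110)=607163746, p(111)=679903203, p(112)=761002156, p(113)=851376628, p(114)=952050665, p(115)=1064144451, p(116)=1188908248, p(117)=1327710076, p(118)=1482074143, p(119)=1653668665, p(120)=1844349560, p(121)=2056148051, p(122)=2291320912, p(123)=2552338241, p(124)=2841940500, p(125)=3163127352, p(126)=3519222692, p(127)=3913864295, p(128)=4351078600, p(129)=4835271870, p(130)=5371315400, p(131)=5964539504, p(132)=6620830889, p(133)=7346629512, p(134)=8149040695, p(135)=9035836076, p(136)=10015581680, p(137)=11097645016, p(138)=12292341831, p(139)=13610949895, p(140)=15065878135, p(141)=16670689208.
Final step: p(142) = p(141) + p(140) - p(137) - p(135) + p(130) + p(127) - p(120) - p(116) + p(107) + p(102) - p(91) - p(85) + p(72) + p(65) - p(50) - p(42) + p(25) + p(16)
= 16670689208 + 15065878135 - 11097645016 - 9035836076 + 5371315400 + 3913864295 - 1844349560 - 1188908248 + 431149389 + 241265379 - 64112359 - 30167357 + 5392783 + 2012558 - 204226 - 53174 + 1958 + 231
= 18440293320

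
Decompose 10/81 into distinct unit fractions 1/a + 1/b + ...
1/9 + 1/81

Greedy algorithm:
10/81: ceiling(81/10) = 9, use 1/9
1/81: ceiling(81/1) = 81, use 1/81
Result: 10/81 = 1/9 + 1/81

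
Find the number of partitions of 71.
4697205

p(n) counts ways to write n as a sum of positive integers (order ignored).
Euler's pentagonal recurrence: p(k) = p(k-1) + p(k-2) - p(k-5) - p(k-7) + p(k-12) + p(k-15) - ... (offsets j(3j∓1)/2, signs ++--, p(0)=1, p(<0)=0).
DP table for k = 0..70: p(0)=1, p(1)=1, p(2)=2, p(3)=3, p(4)=5, p(5)=7, p(6)=11, p(7)=15, p(8)=22, p(9)=30, p(10)=42, p(11)=56, p(12)=77, p(13)=101, p(14)=135, p(15)=176, p(16)=231, p(17)=297, p(18)=385, p(19)=490, p(20)=627, p(21)=792, p(22)=1002, p(23)=1255, p(24)=1575, p(25)=1958, p(26)=2436, p(27)=3010, p(28)=3718, p(29)=4565, p(30)=5604, p(31)=6842, p(32)=8349, p(33)=10143, p(34)=12310, p(35)=14883, p(36)=17977, p(37)=21637, p(38)=26015, p(39)=31185, p(40)=37338, p(41)=44583, p(42)=53174, p(43)=63261, p(44)=75175, p(45)=89134, p(46)=105558, p(47)=124754, p(48)=147273, p(49)=173525, p(50)=204226, p(51)=239943, p(52)=281589, p(53)=329931, p(54)=386155, p(55)=451276, p(56)=526823, p(57)=614154, p(58)=715220, p(59)=831820, p(60)=966467, p(61)=1121505, p(62)=1300156, p(63)=1505499, p(64)=1741630, p(65)=2012558, p(66)=2323520, p(67)=2679689, p(68)=3087735, p(69)=3554345, p(70)=4087968.
Final step: p(71) = p(70) + p(69) - p(66) - p(64) + p(59) + p(56) - p(49) - p(45) + p(36) + p(31) - p(20) - p(14) + p(1)
= 4087968 + 3554345 - 2323520 - 1741630 + 831820 + 526823 - 173525 - 89134 + 17977 + 6842 - 627 - 135 + 1
= 4697205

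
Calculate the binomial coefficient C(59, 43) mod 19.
0

Using Lucas' theorem:
Write n=59 and k=43 in base 19:
n in base 19: [3, 2]
k in base 19: [2, 5]
C(59,43) mod 19 = ∏ C(n_i, k_i) mod 19
Digit binomials (mod 19): C(3,2) = 3; C(2,5) = 0 (k_i > n_i)
Product: 3 × 0 = 0 ≡ 0 (mod 19)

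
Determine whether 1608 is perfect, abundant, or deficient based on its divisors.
abundant

Proper divisors of 1608: sum = 1 + 2 + 3 + 4 + 6 + 8 + 12 + 24 + 67 + 134 + 201 + 268 + 402 + 536 + 804 = 2472
Since 2472 > 1608, 1608 is abundant.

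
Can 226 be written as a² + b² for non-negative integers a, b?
1² + 15² (a=1, b=15)

Factorization: 226 = 2 × 113
By Fermat: n is sum of two squares iff every prime p ≡ 3 (mod 4) appears to even power.
All primes ≡ 3 (mod 4) appear to even power.
Search a = 0, 1, 2, … for 226 - a² a perfect square: first hit at a = 1: 226 - 1 = 225 = 15².
226 = 1² + 15² = 1 + 225 ✓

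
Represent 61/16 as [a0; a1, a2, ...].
[3; 1, 4, 3]

Euclidean algorithm steps:
61 = 3 × 16 + 13
16 = 1 × 13 + 3
13 = 4 × 3 + 1
3 = 3 × 1 + 0
Continued fraction: [3; 1, 4, 3]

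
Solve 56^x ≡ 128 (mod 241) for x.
70

Baby-step giant-step with step n = ⌈√241⌉ = 16.
Baby steps 56^j mod 241 (j:value) for j=0..15: 0:1, 1:56, 2:3, 3:168, 4:9, 5:22, 6:27, 7:66, 8:81, 9:198, 10:2, 11:112, 12:6, 13:95, 14:18, 15:44.
Giant-step multiplier: 56^(-16) ≡ 56^(240-16) = 56^224 ≡ 183 (mod 241).
Giant steps γ_i = 128·183^i mod 241: γ_0=128, γ_1=47, γ_2=166, γ_3=12, γ_4=27 (in table at j=6).
x = i·n + j = 4·16 + 6 = 70.
Check: 56^70 ≡ 128 (mod 241).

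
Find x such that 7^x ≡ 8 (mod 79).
12

Baby-step giant-step with step n = ⌈√79⌉ = 9.
Baby steps 7^j mod 79 (j:value) for j=0..8: 0:1, 1:7, 2:49, 3:27, 4:31, 5:59, 6:18, 7:47, 8:13.
Giant-step multiplier: 7^(-9) ≡ 7^(78-9) = 7^69 ≡ 33 (mod 79).
Giant steps γ_i = 8·33^i mod 79: γ_0=8, γ_1=27 (in table at j=3).
x = i·n + j = 1·9 + 3 = 12.
Check: 7^12 ≡ 8 (mod 79).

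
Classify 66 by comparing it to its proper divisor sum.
abundant

Proper divisors of 66: sum = 1 + 2 + 3 + 6 + 11 + 22 + 33 = 78
Since 78 > 66, 66 is abundant.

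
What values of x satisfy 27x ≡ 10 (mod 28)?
x ≡ 18 (mod 28)

gcd(27, 28) = 1, which divides 10, so solutions exist.
Find 27^(-1) mod 28 by the extended Euclidean algorithm:
28 = 1 × 27 + 1  ⟹  1 = (1)·28 + (-1)·27
So (-1)·27 ≡ 1 (mod 28), i.e. 27^(-1) ≡ -1 ≡ 27 (mod 28).
x ≡ 27 × 10 = 270 ≡ 18 (mod 28).
Check: 27 × 18 = 486 ≡ 10 (mod 28).
Unique solution: x ≡ 18 (mod 28)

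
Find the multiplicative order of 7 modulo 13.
12

13 is prime, so ord(7) divides φ(13) = 12.
Divisors of 12: 1, 2, 3, 4, 6, 12.
Repeated squaring: 7^1 ≡ 7, 7^2 ≡ 10, 7^4 ≡ 9, 7^8 ≡ 3 (mod 13).
Test 7^d mod 13 for each divisor d in increasing order:
7^1 ≡ 7
7^2 ≡ 10
7^3 = 7^2·7^1 ≡ 5
7^4 ≡ 9
7^6 = 7^4·7^2 ≡ 12
7^12 = 7^8·7^4 ≡ 1  ← first divisor giving 1
The order is 12.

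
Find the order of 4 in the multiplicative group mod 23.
11

23 is prime, so ord(4) divides φ(23) = 22.
Divisors of 22: 1, 2, 11, 22.
Repeated squaring: 4^1 ≡ 4, 4^2 ≡ 16, 4^4 ≡ 3, 4^8 ≡ 9, 4^16 ≡ 12 (mod 23).
Test 4^d mod 23 for each divisor d in increasing order:
4^1 ≡ 4
4^2 ≡ 16
4^11 = 4^8·4^2·4^1 ≡ 1  ← first divisor giving 1
The order is 11.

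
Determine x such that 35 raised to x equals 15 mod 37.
31

Baby-step giant-step with step n = ⌈√37⌉ = 7.
Baby steps 35^j mod 37 (j:value) for j=0..6: 0:1, 1:35, 2:4, 3:29, 4:16, 5:5, 6:27.
Giant-step multiplier: 35^(-7) ≡ 35^(36-7) = 35^29 ≡ 13 (mod 37).
Giant steps γ_i = 15·13^i mod 37: γ_0=15, γ_1=10, γ_2=19, γ_3=25, γ_4=29 (in table at j=3).
x = i·n + j = 4·7 + 3 = 31.
Check: 35^31 ≡ 15 (mod 37).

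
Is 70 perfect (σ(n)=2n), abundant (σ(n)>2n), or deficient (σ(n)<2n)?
abundant

Proper divisors of 70: sum = 1 + 2 + 5 + 7 + 10 + 14 + 35 = 74
Since 74 > 70, 70 is abundant.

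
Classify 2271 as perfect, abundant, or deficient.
deficient

Proper divisors of 2271: sum = 1 + 3 + 757 = 761
Since 761 < 2271, 2271 is deficient.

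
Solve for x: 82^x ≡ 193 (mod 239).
202

Baby-step giant-step with step n = ⌈√239⌉ = 16.
Baby steps 82^j mod 239 (j:value) for j=0..15: 0:1, 1:82, 2:32, 3:234, 4:68, 5:79, 6:25, 7:138, 8:83, 9:114, 10:27, 11:63, 12:147, 13:104, 14:163, 15:221.
Giant-step multiplier: 82^(-16) ≡ 82^(238-16) = 82^222 ≡ 165 (mod 239).
Giant steps γ_i = 193·165^i mod 239: γ_0=193, γ_1=58, γ_2=10, γ_3=216, γ_4=29, γ_5=5, γ_6=108, γ_7=134, γ_8=122, γ_9=54, γ_10=67, γ_11=61, γ_12=27 (in table at j=10).
x = i·n + j = 12·16 + 10 = 202.
Check: 82^202 ≡ 193 (mod 239).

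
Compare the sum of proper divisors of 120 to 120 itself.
abundant

Proper divisors of 120: sum = 1 + 2 + 3 + 4 + 5 + 6 + 8 + 10 + 12 + 15 + 20 + 24 + 30 + 40 + 60 = 240
Since 240 > 120, 120 is abundant.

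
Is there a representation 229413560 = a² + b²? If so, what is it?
Not possible

Factorization: 229413560 = 2^3 × 5 × 179^3
By Fermat: n is sum of two squares iff every prime p ≡ 3 (mod 4) appears to even power.
Prime(s) ≡ 3 (mod 4) with odd exponent: [(179, 3)]
Therefore 229413560 cannot be expressed as a² + b².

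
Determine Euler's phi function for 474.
156

474 = 2 × 3 × 79
φ(n) = n × ∏(1 - 1/p) for each prime p dividing n
φ(474) = 474 × (1 - 1/2) × (1 - 1/3) × (1 - 1/79) = 156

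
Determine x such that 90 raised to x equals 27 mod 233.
133

Baby-step giant-step with step n = ⌈√233⌉ = 16.
Baby steps 90^j mod 233 (j:value) for j=0..15: 0:1, 1:90, 2:178, 3:176, 4:229, 5:106, 6:220, 7:228, 8:16, 9:42, 10:52, 11:20, 12:169, 13:65, 14:25, 15:153.
Giant-step multiplier: 90^(-16) ≡ 90^(232-16) = 90^216 ≡ 152 (mod 233).
Giant steps γ_i = 27·152^i mod 233: γ_0=27, γ_1=143, γ_2=67, γ_3=165, γ_4=149, γ_5=47, γ_6=154, γ_7=108, γ_8=106 (in table at j=5).
x = i·n + j = 8·16 + 5 = 133.
Check: 90^133 ≡ 27 (mod 233).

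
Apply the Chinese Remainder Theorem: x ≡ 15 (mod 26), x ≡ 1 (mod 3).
67

Using Chinese Remainder Theorem:
M = 26 × 3 = 78
M1 = 3, M2 = 26
y1 = 3^(-1) mod 26 = 9
y2 = 26^(-1) mod 3 = 2
x = (15×3×9 + 1×26×2) mod 78 = 67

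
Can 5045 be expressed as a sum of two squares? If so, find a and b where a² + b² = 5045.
2² + 71² (a=2, b=71)

Factorization: 5045 = 5 × 1009
By Fermat: n is sum of two squares iff every prime p ≡ 3 (mod 4) appears to even power.
All primes ≡ 3 (mod 4) appear to even power.
Search a = 0, 1, 2, … for 5045 - a² a perfect square: first hit at a = 2: 5045 - 4 = 5041 = 71².
5045 = 2² + 71² = 4 + 5041 ✓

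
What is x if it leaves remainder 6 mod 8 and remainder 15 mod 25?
190

Using Chinese Remainder Theorem:
M = 8 × 25 = 200
M1 = 25, M2 = 8
y1 = 25^(-1) mod 8 = 1
y2 = 8^(-1) mod 25 = 22
x = (6×25×1 + 15×8×22) mod 200 = 190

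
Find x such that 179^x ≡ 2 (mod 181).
91

Baby-step giant-step with step n = ⌈√181⌉ = 14.
Baby steps 179^j mod 181 (j:value) for j=0..13: 0:1, 1:179, 2:4, 3:173, 4:16, 5:149, 6:64, 7:53, 8:75, 9:31, 10:119, 11:124, 12:114, 13:134.
Giant-step multiplier: 179^(-14) ≡ 179^(180-14) = 179^166 ≡ 52 (mod 181).
Giant steps γ_i = 2·52^i mod 181: γ_0=2, γ_1=104, γ_2=159, γ_3=123, γ_4=61, γ_5=95, γ_6=53 (in table at j=7).
x = i·n + j = 6·14 + 7 = 91.
Check: 179^91 ≡ 2 (mod 181).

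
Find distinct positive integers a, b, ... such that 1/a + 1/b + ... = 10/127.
1/13 + 1/551 + 1/454851 + 1/413778409551

Greedy algorithm:
10/127: ceiling(127/10) = 13, use 1/13
3/1651: ceiling(1651/3) = 551, use 1/551
2/909701: ceiling(909701/2) = 454851, use 1/454851
1/413778409551: ceiling(413778409551/1) = 413778409551, use 1/413778409551
Result: 10/127 = 1/13 + 1/551 + 1/454851 + 1/413778409551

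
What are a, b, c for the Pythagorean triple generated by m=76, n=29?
(4935, 4408, 6617)

Euclid's formula: a = m² - n², b = 2mn, c = m² + n²
m = 76, n = 29
a = 76² - 29² = 5776 - 841 = 4935
b = 2 × 76 × 29 = 4408
c = 76² + 29² = 5776 + 841 = 6617
Verification: 4935² + 4408² = 24354225 + 19430464 = 43784689 = 6617² ✓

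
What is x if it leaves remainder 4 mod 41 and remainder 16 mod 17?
373

Using Chinese Remainder Theorem:
M = 41 × 17 = 697
M1 = 17, M2 = 41
y1 = 17^(-1) mod 41 = 29
y2 = 41^(-1) mod 17 = 5
x = (4×17×29 + 16×41×5) mod 697 = 373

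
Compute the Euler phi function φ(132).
40

132 = 2^2 × 3 × 11
φ(n) = n × ∏(1 - 1/p) for each prime p dividing n
φ(132) = 132 × (1 - 1/2) × (1 - 1/3) × (1 - 1/11) = 40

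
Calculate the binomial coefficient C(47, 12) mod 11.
1

Using Lucas' theorem:
Write n=47 and k=12 in base 11:
n in base 11: [4, 3]
k in base 11: [1, 1]
C(47,12) mod 11 = ∏ C(n_i, k_i) mod 11
Digit binomials (mod 11): C(4,1) = 4; C(3,1) = 3
Product: 4 × 3 = 12 ≡ 1 (mod 11)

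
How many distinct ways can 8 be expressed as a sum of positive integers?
22

p(n) counts ways to write n as a sum of positive integers (order ignored).
Examples: 8; 7 + 1; 6 + 2; 6 + 1 + 1; 5 + 3; ... (22 total)
p(8) = 22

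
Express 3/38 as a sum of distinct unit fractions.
1/13 + 1/494

Greedy algorithm:
3/38: ceiling(38/3) = 13, use 1/13
1/494: ceiling(494/1) = 494, use 1/494
Result: 3/38 = 1/13 + 1/494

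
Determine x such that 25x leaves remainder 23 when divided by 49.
x ≡ 46 (mod 49)

gcd(25, 49) = 1, which divides 23, so solutions exist.
Find 25^(-1) mod 49 by the extended Euclidean algorithm:
49 = 1 × 25 + 24  ⟹  24 = (1)·49 + (-1)·25
25 = 1 × 24 + 1  ⟹  1 = (-1)·49 + (2)·25
So (2)·25 ≡ 1 (mod 49), i.e. 25^(-1) ≡ 2 (mod 49).
x ≡ 2 × 23 = 46 ≡ 46 (mod 49).
Check: 25 × 46 = 1150 ≡ 23 (mod 49).
Unique solution: x ≡ 46 (mod 49)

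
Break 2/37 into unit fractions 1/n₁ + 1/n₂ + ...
1/19 + 1/703

Greedy algorithm:
2/37: ceiling(37/2) = 19, use 1/19
1/703: ceiling(703/1) = 703, use 1/703
Result: 2/37 = 1/19 + 1/703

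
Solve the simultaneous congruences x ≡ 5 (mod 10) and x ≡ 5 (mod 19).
5

Using Chinese Remainder Theorem:
M = 10 × 19 = 190
M1 = 19, M2 = 10
y1 = 19^(-1) mod 10 = 9
y2 = 10^(-1) mod 19 = 2
x = (5×19×9 + 5×10×2) mod 190 = 5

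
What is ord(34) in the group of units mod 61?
5

61 is prime, so ord(34) divides φ(61) = 60.
Divisors of 60: 1, 2, 3, 4, 5, 6, 10, 12, 15, 20, 30, 60.
Repeated squaring: 34^1 ≡ 34, 34^2 ≡ 58, 34^4 ≡ 9, 34^8 ≡ 20, 34^16 ≡ 34, 34^32 ≡ 58 (mod 61).
Test 34^d mod 61 for each divisor d in increasing order:
34^1 ≡ 34
34^2 ≡ 58
34^3 = 34^2·34^1 ≡ 20
34^4 ≡ 9
34^5 = 34^4·34^1 ≡ 1  ← first divisor giving 1
The order is 5.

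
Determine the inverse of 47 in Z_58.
21

gcd(47, 58) = 1, so the inverse exists.
Extended Euclidean algorithm on (58, 47):
58 = 1 × 47 + 11  ⟹  11 = (1)·58 + (-1)·47
47 = 4 × 11 + 3  ⟹  3 = (-4)·58 + (5)·47
11 = 3 × 3 + 2  ⟹  2 = (13)·58 + (-16)·47
3 = 1 × 2 + 1  ⟹  1 = (-17)·58 + (21)·47
So (21)·47 ≡ 1 (mod 58), i.e. 47^(-1) ≡ 21 (mod 58).
Check: 47 × 21 = 987 ≡ 1 (mod 58)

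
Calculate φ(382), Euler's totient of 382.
190

382 = 2 × 191
φ(n) = n × ∏(1 - 1/p) for each prime p dividing n
φ(382) = 382 × (1 - 1/2) × (1 - 1/191) = 190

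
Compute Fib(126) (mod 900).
368

Matrix identity: Q^n = [[F_(n+1), F_n], [F_n, F_(n-1)]] with Q = [[1,1],[1,0]].
n = 126 = 1111110₂. Square-and-multiply, entries mod 900:
Q^1 = [[1,1],[1,0]]
Q^3 = (Q^1)²·Q = [[3,2],[2,1]]
Q^7 = (Q^3)²·Q = [[21,13],[13,8]]
Q^15 = (Q^7)²·Q = [[87,610],[610,377]]
Q^31 = (Q^15)²·Q = [[309,769],[769,440]]
Q^63 = (Q^31)²·Q = [[123,142],[142,881]]
Q^126 = (Q^63)² = [[193,368],[368,725]]
F_126 mod 900 = Q^126[0][1] = 368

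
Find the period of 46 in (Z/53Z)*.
13

53 is prime, so ord(46) divides φ(53) = 52.
Divisors of 52: 1, 2, 4, 13, 26, 52.
Repeated squaring: 46^1 ≡ 46, 46^2 ≡ 49, 46^4 ≡ 16, 46^8 ≡ 44, 46^16 ≡ 28, 46^32 ≡ 42 (mod 53).
Test 46^d mod 53 for each divisor d in increasing order:
46^1 ≡ 46
46^2 ≡ 49
46^4 ≡ 16
46^13 = 46^8·46^4·46^1 ≡ 1  ← first divisor giving 1
The order is 13.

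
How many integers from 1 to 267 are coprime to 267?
176

267 = 3 × 89
φ(n) = n × ∏(1 - 1/p) for each prime p dividing n
φ(267) = 267 × (1 - 1/3) × (1 - 1/89) = 176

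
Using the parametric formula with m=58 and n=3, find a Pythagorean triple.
(3355, 348, 3373)

Euclid's formula: a = m² - n², b = 2mn, c = m² + n²
m = 58, n = 3
a = 58² - 3² = 3364 - 9 = 3355
b = 2 × 58 × 3 = 348
c = 58² + 3² = 3364 + 9 = 3373
Verification: 3355² + 348² = 11256025 + 121104 = 11377129 = 3373² ✓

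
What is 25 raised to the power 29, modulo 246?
187

Repeated squaring. Binary of 29 = 11101.
25^1 ≡ 25 (mod 246); 25^2 ≡ 133 (mod 246); 25^4 ≡ 223 (mod 246); 25^8 ≡ 37 (mod 246); 25^16 ≡ 139 (mod 246)
25^29 = 25^1 × 25^4 × 25^8 × 25^16 ≡ 187 (mod 246)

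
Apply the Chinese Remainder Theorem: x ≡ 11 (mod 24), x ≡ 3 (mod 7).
59

Using Chinese Remainder Theorem:
M = 24 × 7 = 168
M1 = 7, M2 = 24
y1 = 7^(-1) mod 24 = 7
y2 = 24^(-1) mod 7 = 5
x = (11×7×7 + 3×24×5) mod 168 = 59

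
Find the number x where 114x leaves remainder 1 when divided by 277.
260

gcd(114, 277) = 1, so the inverse exists.
Extended Euclidean algorithm on (277, 114):
277 = 2 × 114 + 49  ⟹  49 = (1)·277 + (-2)·114
114 = 2 × 49 + 16  ⟹  16 = (-2)·277 + (5)·114
49 = 3 × 16 + 1  ⟹  1 = (7)·277 + (-17)·114
So (-17)·114 ≡ 1 (mod 277), i.e. 114^(-1) ≡ -17 ≡ 260 (mod 277).
Check: 114 × 260 = 29640 ≡ 1 (mod 277)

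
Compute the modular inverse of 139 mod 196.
55

gcd(139, 196) = 1, so the inverse exists.
Extended Euclidean algorithm on (196, 139):
196 = 1 × 139 + 57  ⟹  57 = (1)·196 + (-1)·139
139 = 2 × 57 + 25  ⟹  25 = (-2)·196 + (3)·139
57 = 2 × 25 + 7  ⟹  7 = (5)·196 + (-7)·139
25 = 3 × 7 + 4  ⟹  4 = (-17)·196 + (24)·139
7 = 1 × 4 + 3  ⟹  3 = (22)·196 + (-31)·139
4 = 1 × 3 + 1  ⟹  1 = (-39)·196 + (55)·139
So (55)·139 ≡ 1 (mod 196), i.e. 139^(-1) ≡ 55 (mod 196).
Check: 139 × 55 = 7645 ≡ 1 (mod 196)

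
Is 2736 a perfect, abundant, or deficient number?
abundant

Proper divisors of 2736: sum = 1 + 2 + 3 + 4 + 6 + 8 + 9 + 12 + ... + 456 + 684 + 912 + 1368 (29 divisors) = 5324
Since 5324 > 2736, 2736 is abundant.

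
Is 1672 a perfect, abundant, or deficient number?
abundant

Proper divisors of 1672: sum = 1 + 2 + 4 + 8 + 11 + 19 + 22 + 38 + 44 + 76 + 88 + 152 + 209 + 418 + 836 = 1928
Since 1928 > 1672, 1672 is abundant.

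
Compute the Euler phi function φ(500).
200

500 = 2^2 × 5^3
φ(n) = n × ∏(1 - 1/p) for each prime p dividing n
φ(500) = 500 × (1 - 1/2) × (1 - 1/5) = 200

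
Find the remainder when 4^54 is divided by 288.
64

Repeated squaring. Binary of 54 = 110110.
4^1 ≡ 4 (mod 288); 4^2 ≡ 16 (mod 288); 4^4 ≡ 256 (mod 288); 4^8 ≡ 160 (mod 288); 4^16 ≡ 256 (mod 288); 4^32 ≡ 160 (mod 288)
4^54 = 4^2 × 4^4 × 4^16 × 4^32 ≡ 64 (mod 288)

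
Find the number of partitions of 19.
490

p(n) counts ways to write n as a sum of positive integers (order ignored).
Euler's pentagonal recurrence: p(k) = p(k-1) + p(k-2) - p(k-5) - p(k-7) + p(k-12) + p(k-15) - ... (offsets j(3j∓1)/2, signs ++--, p(0)=1, p(<0)=0).
DP table for k = 0..18: p(0)=1, p(1)=1, p(2)=2, p(3)=3, p(4)=5, p(5)=7, p(6)=11, p(7)=15, p(8)=22, p(9)=30, p(10)=42, p(11)=56, p(12)=77, p(13)=101, p(14)=135, p(15)=176, p(16)=231, p(17)=297, p(18)=385.
Final step: p(19) = p(18) + p(17) - p(14) - p(12) + p(7) + p(4)
= 385 + 297 - 135 - 77 + 15 + 5
= 490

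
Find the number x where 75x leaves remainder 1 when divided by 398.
69

gcd(75, 398) = 1, so the inverse exists.
Extended Euclidean algorithm on (398, 75):
398 = 5 × 75 + 23  ⟹  23 = (1)·398 + (-5)·75
75 = 3 × 23 + 6  ⟹  6 = (-3)·398 + (16)·75
23 = 3 × 6 + 5  ⟹  5 = (10)·398 + (-53)·75
6 = 1 × 5 + 1  ⟹  1 = (-13)·398 + (69)·75
So (69)·75 ≡ 1 (mod 398), i.e. 75^(-1) ≡ 69 (mod 398).
Check: 75 × 69 = 5175 ≡ 1 (mod 398)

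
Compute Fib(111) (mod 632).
546

Matrix identity: Q^n = [[F_(n+1), F_n], [F_n, F_(n-1)]] with Q = [[1,1],[1,0]].
n = 111 = 1101111₂. Square-and-multiply, entries mod 632:
Q^1 = [[1,1],[1,0]]
Q^3 = (Q^1)²·Q = [[3,2],[2,1]]
Q^6 = (Q^3)² = [[13,8],[8,5]]
Q^13 = (Q^6)²·Q = [[377,233],[233,144]]
Q^27 = (Q^13)²·Q = [[547,498],[498,49]]
Q^55 = (Q^27)²·Q = [[301,533],[533,400]]
Q^111 = (Q^55)²·Q = [[35,546],[546,121]]
F_111 mod 632 = Q^111[0][1] = 546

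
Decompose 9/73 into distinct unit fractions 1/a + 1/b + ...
1/9 + 1/83 + 1/7791 + 1/70808504 + 1/10027688406627528

Greedy algorithm:
9/73: ceiling(73/9) = 9, use 1/9
8/657: ceiling(657/8) = 83, use 1/83
7/54531: ceiling(54531/7) = 7791, use 1/7791
2/141617007: ceiling(141617007/2) = 70808504, use 1/70808504
1/10027688406627528: ceiling(10027688406627528/1) = 10027688406627528, use 1/10027688406627528
Result: 9/73 = 1/9 + 1/83 + 1/7791 + 1/70808504 + 1/10027688406627528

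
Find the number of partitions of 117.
1327710076

p(n) counts ways to write n as a sum of positive integers (order ignored).
Euler's pentagonal recurrence: p(k) = p(k-1) + p(k-2) - p(k-5) - p(k-7) + p(k-12) + p(k-15) - ... (offsets j(3j∓1)/2, signs ++--, p(0)=1, p(<0)=0).
DP table for k = 0..116: p(0)=1, p(1)=1, p(2)=2, p(3)=3, p(4)=5, p(5)=7, p(6)=11, p(7)=15, p(8)=22, p(9)=30, p(10)=42, p(11)=56, p(12)=77, p(13)=101, p(14)=135, p(15)=176, p(16)=231, p(17)=297, p(18)=385, p(19)=490, p(20)=627, p(21)=792, p(22)=1002, p(23)=1255, p(24)=1575, p(25)=1958, p(26)=2436, p(27)=3010, p(28)=3718, p(29)=4565, p(30)=5604, p(31)=6842, p(32)=8349, p(33)=10143, p(34)=12310, p(35)=14883, p(36)=17977, p(37)=21637, p(38)=26015, p(39)=31185, p(40)=37338, p(41)=44583, p(42)=53174, p(43)=63261, p(44)=75175, p(45)=89134, p(46)=105558, p(47)=124754, p(48)=147273, p(49)=173525, p(50)=204226, p(51)=239943, p(52)=281589, p(53)=329931, p(54)=386155, p(55)=451276, p(56)=526823, p(57)=614154, p(58)=715220, p(59)=831820, p(60)=966467, p(61)=1121505, p(62)=1300156, p(63)=1505499, p(64)=1741630, p(65)=2012558, p(66)=2323520, p(67)=2679689, p(68)=3087735, p(69)=3554345, p(70)=4087968, p(71)=4697205, p(72)=5392783, p(73)=6185689, p(74)=7089500, p(75)=8118264, p(76)=9289091, p(77)=10619863, p(78)=12132164, p(79)=13848650, p(80)=15796476, p(81)=18004327, p(82)=20506255, p(83)=23338469, p(84)=26543660, p(85)=30167357, p(86)=34262962, p(87)=38887673, p(88)=44108109, p(89)=49995925, p(90)=56634173, p(91)=64112359, p(92)=72533807, p(93)=82010177, p(94)=92669720, p(95)=104651419, p(96)=118114304, p(97)=133230930, p(98)=150198136, p(99)=169229875, p(100)=190569292, p(101)=214481126, p(102)=241265379, p(103)=271248950, p(104)=304801365, p(105)=342325709, p(106)=384276336, p(107)=431149389, p(108)=483502844, p(109)=541946240, p(110)=607163746, p(111)=679903203, p(112)=761002156, p(113)=851376628, p(114)=952050665, p(115)=1064144451, p(116)=1188908248.
Final step: p(117) = p(116) + p(115) - p(112) - p(110) + p(105) + p(102) - p(95) - p(91) + p(82) + p(77) - p(66) - p(60) + p(47) + p(40) - p(25) - p(17) + p(0)
= 1188908248 + 1064144451 - 761002156 - 607163746 + 342325709 + 241265379 - 104651419 - 64112359 + 20506255 + 10619863 - 2323520 - 966467 + 124754 + 37338 - 1958 - 297 + 1
= 1327710076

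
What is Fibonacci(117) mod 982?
916

Matrix identity: Q^n = [[F_(n+1), F_n], [F_n, F_(n-1)]] with Q = [[1,1],[1,0]].
n = 117 = 1110101₂. Square-and-multiply, entries mod 982:
Q^1 = [[1,1],[1,0]]
Q^3 = (Q^1)²·Q = [[3,2],[2,1]]
Q^7 = (Q^3)²·Q = [[21,13],[13,8]]
Q^14 = (Q^7)² = [[610,377],[377,233]]
Q^29 = (Q^14)²·Q = [[286,643],[643,625]]
Q^58 = (Q^29)² = [[317,501],[501,798]]
Q^117 = (Q^58)²·Q = [[773,916],[916,839]]
F_117 mod 982 = Q^117[0][1] = 916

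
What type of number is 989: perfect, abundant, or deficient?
deficient

Proper divisors of 989: sum = 1 + 23 + 43 = 67
Since 67 < 989, 989 is deficient.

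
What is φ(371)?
312

371 = 7 × 53
φ(n) = n × ∏(1 - 1/p) for each prime p dividing n
φ(371) = 371 × (1 - 1/7) × (1 - 1/53) = 312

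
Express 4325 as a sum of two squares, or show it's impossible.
10² + 65² (a=10, b=65)

Factorization: 4325 = 5^2 × 173
By Fermat: n is sum of two squares iff every prime p ≡ 3 (mod 4) appears to even power.
All primes ≡ 3 (mod 4) appear to even power.
Search a = 0, 1, 2, … for 4325 - a² a perfect square: first hit at a = 10: 4325 - 100 = 4225 = 65².
4325 = 10² + 65² = 100 + 4225 ✓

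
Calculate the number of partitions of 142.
18440293320

p(n) counts ways to write n as a sum of positive integers (order ignored).
Euler's pentagonal recurrence: p(k) = p(k-1) + p(k-2) - p(k-5) - p(k-7) + p(k-12) + p(k-15) - ... (offsets j(3j∓1)/2, signs ++--, p(0)=1, p(<0)=0).
DP table for k = 0..141: p(0)=1, p(1)=1, p(2)=2, p(3)=3, p(4)=5, p(5)=7, p(6)=11, p(7)=15, p(8)=22, p(9)=30, p(10)=42, p(11)=56, p(12)=77, p(13)=101, p(14)=135, p(15)=176, p(16)=231, p(17)=297, p(18)=385, p(19)=490, p(20)=627, p(21)=792, p(22)=1002, p(23)=1255, p(24)=1575, p(25)=1958, p(26)=2436, p(27)=3010, p(28)=3718, p(29)=4565, p(30)=5604, p(31)=6842, p(32)=8349, p(33)=10143, p(34)=12310, p(35)=14883, p(36)=17977, p(37)=21637, p(38)=26015, p(39)=31185, p(40)=37338, p(41)=44583, p(42)=53174, p(43)=63261, p(44)=75175, p(45)=89134, p(46)=105558, p(47)=124754, p(48)=147273, p(49)=173525, p(50)=204226, p(51)=239943, p(52)=281589, p(53)=329931, p(54)=386155, p(55)=451276, p(56)=526823, p(57)=614154, p(58)=715220, p(59)=831820, p(60)=966467, p(61)=1121505, p(62)=1300156, p(63)=1505499, p(64)=1741630, p(65)=2012558, p(66)=2323520, p(67)=2679689, p(68)=3087735, p(69)=3554345, p(70)=4087968, p(71)=4697205, p(72)=5392783, p(73)=6185689, p(74)=7089500, p(75)=8118264, p(76)=9289091, p(77)=10619863, p(78)=12132164, p(79)=13848650, p(80)=15796476, p(81)=18004327, p(82)=20506255, p(83)=23338469, p(84)=26543660, p(85)=30167357, p(86)=34262962, p(87)=38887673, p(88)=44108109, p(89)=49995925, p(90)=56634173, p(91)=64112359, p(92)=72533807, p(93)=82010177, p(94)=92669720, p(95)=104651419, p(96)=118114304, p(97)=133230930, p(98)=150198136, p(99)=169229875, p(100)=190569292, p(101)=214481126, p(102)=241265379, p(103)=271248950, p(104)=304801365, p(105)=342325709, p(106)=384276336, p(107)=431149389, p(108)=483502844, p(109)=541946240, p(110)=607163746, p(111)=679903203, p(112)=761002156, p(113)=851376628, p(114)=952050665, p(115)=1064144451, p(116)=1188908248, p(117)=1327710076, p(118)=1482074143, p(119)=1653668665, p(120)=1844349560, p(121)=2056148051, p(122)=2291320912, p(123)=2552338241, p(124)=2841940500, p(125)=3163127352, p(126)=3519222692, p(127)=3913864295, p(128)=4351078600, p(129)=4835271870, p(130)=5371315400, p(131)=5964539504, p(132)=6620830889, p(133)=7346629512, p(134)=8149040695, p(135)=9035836076, p(136)=10015581680, p(137)=11097645016, p(138)=12292341831, p(139)=13610949895, p(140)=15065878135, p(141)=16670689208.
Final step: p(142) = p(141) + p(140) - p(137) - p(135) + p(130) + p(127) - p(120) - p(116) + p(107) + p(102) - p(91) - p(85) + p(72) + p(65) - p(50) - p(42) + p(25) + p(16)
= 16670689208 + 15065878135 - 11097645016 - 9035836076 + 5371315400 + 3913864295 - 1844349560 - 1188908248 + 431149389 + 241265379 - 64112359 - 30167357 + 5392783 + 2012558 - 204226 - 53174 + 1958 + 231
= 18440293320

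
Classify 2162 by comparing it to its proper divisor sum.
deficient

Proper divisors of 2162: sum = 1 + 2 + 23 + 46 + 47 + 94 + 1081 = 1294
Since 1294 < 2162, 2162 is deficient.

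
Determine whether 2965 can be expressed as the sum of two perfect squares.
7² + 54² (a=7, b=54)

Factorization: 2965 = 5 × 593
By Fermat: n is sum of two squares iff every prime p ≡ 3 (mod 4) appears to even power.
All primes ≡ 3 (mod 4) appear to even power.
Search a = 0, 1, 2, … for 2965 - a² a perfect square: first hit at a = 7: 2965 - 49 = 2916 = 54².
2965 = 7² + 54² = 49 + 2916 ✓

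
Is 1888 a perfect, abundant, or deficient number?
abundant

Proper divisors of 1888: sum = 1 + 2 + 4 + 8 + 16 + 32 + 59 + 118 + 236 + 472 + 944 = 1892
Since 1892 > 1888, 1888 is abundant.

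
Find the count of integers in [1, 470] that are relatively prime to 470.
184

470 = 2 × 5 × 47
φ(n) = n × ∏(1 - 1/p) for each prime p dividing n
φ(470) = 470 × (1 - 1/2) × (1 - 1/5) × (1 - 1/47) = 184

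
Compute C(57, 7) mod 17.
0

Using Lucas' theorem:
Write n=57 and k=7 in base 17:
n in base 17: [3, 6]
k in base 17: [0, 7]
C(57,7) mod 17 = ∏ C(n_i, k_i) mod 17
Digit binomials (mod 17): C(3,0) = 1; C(6,7) = 0 (k_i > n_i)
Product: 1 × 0 = 0 ≡ 0 (mod 17)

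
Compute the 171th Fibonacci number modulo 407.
111

Matrix identity: Q^n = [[F_(n+1), F_n], [F_n, F_(n-1)]] with Q = [[1,1],[1,0]].
n = 171 = 10101011₂. Square-and-multiply, entries mod 407:
Q^1 = [[1,1],[1,0]]
Q^2 = (Q^1)² = [[2,1],[1,1]]
Q^5 = (Q^2)²·Q = [[8,5],[5,3]]
Q^10 = (Q^5)² = [[89,55],[55,34]]
Q^21 = (Q^10)²·Q = [[210,364],[364,253]]
Q^42 = (Q^21)² = [[365,34],[34,331]]
Q^85 = (Q^42)²·Q = [[129,71],[71,58]]
Q^171 = (Q^85)²·Q = [[364,111],[111,253]]
F_171 mod 407 = Q^171[0][1] = 111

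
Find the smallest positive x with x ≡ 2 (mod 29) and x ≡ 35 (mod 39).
698

Using Chinese Remainder Theorem:
M = 29 × 39 = 1131
M1 = 39, M2 = 29
y1 = 39^(-1) mod 29 = 3
y2 = 29^(-1) mod 39 = 35
x = (2×39×3 + 35×29×35) mod 1131 = 698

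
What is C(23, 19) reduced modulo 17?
15

Using Lucas' theorem:
Write n=23 and k=19 in base 17:
n in base 17: [1, 6]
k in base 17: [1, 2]
C(23,19) mod 17 = ∏ C(n_i, k_i) mod 17
Digit binomials (mod 17): C(1,1) = 1; C(6,2) = 15
Product: 1 × 15 = 15 ≡ 15 (mod 17)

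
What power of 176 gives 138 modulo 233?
53

Baby-step giant-step with step n = ⌈√233⌉ = 16.
Baby steps 176^j mod 233 (j:value) for j=0..15: 0:1, 1:176, 2:220, 3:42, 4:169, 5:153, 6:133, 7:108, 8:135, 9:227, 10:109, 11:78, 12:214, 13:151, 14:14, 15:134.
Giant-step multiplier: 176^(-16) ≡ 176^(232-16) = 176^216 ≡ 32 (mod 233).
Giant steps γ_i = 138·32^i mod 233: γ_0=138, γ_1=222, γ_2=114, γ_3=153 (in table at j=5).
x = i·n + j = 3·16 + 5 = 53.
Check: 176^53 ≡ 138 (mod 233).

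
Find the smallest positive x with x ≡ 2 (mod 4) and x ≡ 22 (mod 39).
22

Using Chinese Remainder Theorem:
M = 4 × 39 = 156
M1 = 39, M2 = 4
y1 = 39^(-1) mod 4 = 3
y2 = 4^(-1) mod 39 = 10
x = (2×39×3 + 22×4×10) mod 156 = 22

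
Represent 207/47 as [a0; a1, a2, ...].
[4; 2, 2, 9]

Euclidean algorithm steps:
207 = 4 × 47 + 19
47 = 2 × 19 + 9
19 = 2 × 9 + 1
9 = 9 × 1 + 0
Continued fraction: [4; 2, 2, 9]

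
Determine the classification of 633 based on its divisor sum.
deficient

Proper divisors of 633: sum = 1 + 3 + 211 = 215
Since 215 < 633, 633 is deficient.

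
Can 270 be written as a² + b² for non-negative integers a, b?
Not possible

Factorization: 270 = 2 × 3^3 × 5
By Fermat: n is sum of two squares iff every prime p ≡ 3 (mod 4) appears to even power.
Prime(s) ≡ 3 (mod 4) with odd exponent: [(3, 3)]
Therefore 270 cannot be expressed as a² + b².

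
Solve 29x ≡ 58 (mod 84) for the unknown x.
x ≡ 2 (mod 84)

gcd(29, 84) = 1, which divides 58, so solutions exist.
Find 29^(-1) mod 84 by the extended Euclidean algorithm:
84 = 2 × 29 + 26  ⟹  26 = (1)·84 + (-2)·29
29 = 1 × 26 + 3  ⟹  3 = (-1)·84 + (3)·29
26 = 8 × 3 + 2  ⟹  2 = (9)·84 + (-26)·29
3 = 1 × 2 + 1  ⟹  1 = (-10)·84 + (29)·29
So (29)·29 ≡ 1 (mod 84), i.e. 29^(-1) ≡ 29 (mod 84).
x ≡ 29 × 58 = 1682 ≡ 2 (mod 84).
Check: 29 × 2 = 58 ≡ 58 (mod 84).
Unique solution: x ≡ 2 (mod 84)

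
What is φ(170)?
64

170 = 2 × 5 × 17
φ(n) = n × ∏(1 - 1/p) for each prime p dividing n
φ(170) = 170 × (1 - 1/2) × (1 - 1/5) × (1 - 1/17) = 64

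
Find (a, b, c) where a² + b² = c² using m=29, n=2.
(837, 116, 845)

Euclid's formula: a = m² - n², b = 2mn, c = m² + n²
m = 29, n = 2
a = 29² - 2² = 841 - 4 = 837
b = 2 × 29 × 2 = 116
c = 29² + 2² = 841 + 4 = 845
Verification: 837² + 116² = 700569 + 13456 = 714025 = 845² ✓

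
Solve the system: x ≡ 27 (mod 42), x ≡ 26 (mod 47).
825

Using Chinese Remainder Theorem:
M = 42 × 47 = 1974
M1 = 47, M2 = 42
y1 = 47^(-1) mod 42 = 17
y2 = 42^(-1) mod 47 = 28
x = (27×47×17 + 26×42×28) mod 1974 = 825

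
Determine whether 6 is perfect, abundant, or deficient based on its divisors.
perfect

Proper divisors of 6: sum = 1 + 2 + 3 = 6
Since 6 = 6, 6 is perfect.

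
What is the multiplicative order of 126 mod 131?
130

131 is prime, so ord(126) divides φ(131) = 130.
Divisors of 130: 1, 2, 5, 10, 13, 26, 65, 130.
Repeated squaring: 126^1 ≡ 126, 126^2 ≡ 25, 126^4 ≡ 101, 126^8 ≡ 114, 126^16 ≡ 27, 126^32 ≡ 74, 126^64 ≡ 105, 126^128 ≡ 21 (mod 131).
Test 126^d mod 131 for each divisor d in increasing order:
126^1 ≡ 126
126^2 ≡ 25
126^5 = 126^4·126^1 ≡ 19
126^10 = 126^8·126^2 ≡ 99
126^13 = 126^8·126^4·126^1 ≡ 70
126^26 = 126^16·126^8·126^2 ≡ 53
126^65 = 126^64·126^1 ≡ 130
126^130 = 126^128·126^2 ≡ 1  ← first divisor giving 1
The order is 130.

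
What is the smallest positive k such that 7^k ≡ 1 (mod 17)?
16

17 is prime, so ord(7) divides φ(17) = 16.
Divisors of 16: 1, 2, 4, 8, 16.
Repeated squaring: 7^1 ≡ 7, 7^2 ≡ 15, 7^4 ≡ 4, 7^8 ≡ 16, 7^16 ≡ 1 (mod 17).
Test 7^d mod 17 for each divisor d in increasing order:
7^1 ≡ 7
7^2 ≡ 15
7^4 ≡ 4
7^8 ≡ 16
7^16 ≡ 1  ← first divisor giving 1
The order is 16.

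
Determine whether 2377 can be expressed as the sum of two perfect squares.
21² + 44² (a=21, b=44)

Factorization: 2377 = 2377
By Fermat: n is sum of two squares iff every prime p ≡ 3 (mod 4) appears to even power.
All primes ≡ 3 (mod 4) appear to even power.
Search a = 0, 1, 2, … for 2377 - a² a perfect square: first hit at a = 21: 2377 - 441 = 1936 = 44².
2377 = 21² + 44² = 441 + 1936 ✓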